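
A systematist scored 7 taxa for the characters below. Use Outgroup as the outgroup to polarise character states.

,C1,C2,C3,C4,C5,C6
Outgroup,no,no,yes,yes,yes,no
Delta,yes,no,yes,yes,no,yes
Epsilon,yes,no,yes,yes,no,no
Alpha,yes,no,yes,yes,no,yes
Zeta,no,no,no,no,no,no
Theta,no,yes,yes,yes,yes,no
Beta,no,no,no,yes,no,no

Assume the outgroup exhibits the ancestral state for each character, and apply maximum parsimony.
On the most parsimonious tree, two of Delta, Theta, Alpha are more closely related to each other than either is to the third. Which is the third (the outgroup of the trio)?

Theta

Character polarity is set by the outgroup: the derived state is whichever differs from the outgroup's state, so for C3, C4, C5 the derived state is 'no', and for the remaining characters it is 'yes'.
C1: derived state 'yes' in Alpha, Delta, and Epsilon only — synapomorphy for {Alpha, Delta, Epsilon}.
C2 (derived state 'yes') is unique to Theta (autapomorphy; uninformative for grouping).
C3 (derived state 'no') is shared by Beta and Zeta — a synapomorphy uniting that clade.
C4 (derived state 'no') is unique to Zeta (autapomorphy; uninformative for grouping).
Only Alpha, Beta, Delta, Epsilon, and Zeta show the derived state 'no' for C5, supporting them as a clade.
Only Alpha and Delta show the derived state 'yes' for C6, supporting them as a clade.
Most parsimonious ingroup topology: ((((Delta,Alpha),Epsilon),(Zeta,Beta)),Theta).
Alpha and Delta share a more recent common ancestor with each other than either does with Theta, so Theta is the least closely related of the three.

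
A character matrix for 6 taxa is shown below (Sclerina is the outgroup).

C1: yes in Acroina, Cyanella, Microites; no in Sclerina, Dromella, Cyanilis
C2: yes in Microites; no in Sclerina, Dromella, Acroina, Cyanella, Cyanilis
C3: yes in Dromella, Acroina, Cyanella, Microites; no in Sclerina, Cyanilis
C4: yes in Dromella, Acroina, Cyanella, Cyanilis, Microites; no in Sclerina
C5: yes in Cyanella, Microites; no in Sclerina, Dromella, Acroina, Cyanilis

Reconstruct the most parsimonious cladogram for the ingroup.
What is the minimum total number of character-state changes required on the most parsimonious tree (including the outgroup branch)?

The outgroup has state 'no' for every character, so 'yes' is the derived state throughout.
C1 (derived state 'yes') is shared by Acroina, Cyanella, and Microites — a synapomorphy uniting that clade.
C2 (derived state 'yes') is unique to Microites (autapomorphy; uninformative for grouping).
C3 (derived state 'yes') is shared by Acroina, Cyanella, Dromella, and Microites — a synapomorphy uniting that clade.
All ingroup taxa share the derived state 'yes' for C4; it defines the ingroup but does not resolve relationships within it.
C5 (derived state 'yes') is shared by Cyanella and Microites — a synapomorphy uniting that clade.
Most parsimonious ingroup topology: ((Dromella,(Acroina,(Cyanella,Microites))),Cyanilis).
Changes per character on this tree: C1: 1; C2: 1; C3: 1; C4: 1; C5: 1.
Total = 5.

5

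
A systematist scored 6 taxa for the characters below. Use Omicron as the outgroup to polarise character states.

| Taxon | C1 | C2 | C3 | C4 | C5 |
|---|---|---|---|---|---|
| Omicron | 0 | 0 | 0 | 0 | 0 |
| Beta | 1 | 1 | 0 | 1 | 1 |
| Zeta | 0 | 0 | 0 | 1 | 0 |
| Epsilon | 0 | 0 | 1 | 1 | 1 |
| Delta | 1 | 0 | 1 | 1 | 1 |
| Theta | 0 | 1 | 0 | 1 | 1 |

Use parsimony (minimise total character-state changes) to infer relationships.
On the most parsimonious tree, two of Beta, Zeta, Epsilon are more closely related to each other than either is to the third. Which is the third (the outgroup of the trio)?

The outgroup has state '0' for every character, so '1' is the derived state throughout.
C1 (state '1') occurs in Beta and Delta but conflicts with the nesting implied by the other characters — most parsimoniously interpreted as homoplasy.
Only Beta and Theta show the derived state '1' for C2, supporting them as a clade.
Only Delta and Epsilon show the derived state '1' for C3, supporting them as a clade.
C4 (derived state '1') is shared by all ingroup taxa — unites the whole ingroup.
Only Beta, Delta, Epsilon, and Theta show the derived state '1' for C5, supporting them as a clade.
Most parsimonious ingroup topology: (((Beta,Theta),(Epsilon,Delta)),Zeta).
Beta and Epsilon share a more recent common ancestor with each other than either does with Zeta, so Zeta is the least closely related of the three.

Zeta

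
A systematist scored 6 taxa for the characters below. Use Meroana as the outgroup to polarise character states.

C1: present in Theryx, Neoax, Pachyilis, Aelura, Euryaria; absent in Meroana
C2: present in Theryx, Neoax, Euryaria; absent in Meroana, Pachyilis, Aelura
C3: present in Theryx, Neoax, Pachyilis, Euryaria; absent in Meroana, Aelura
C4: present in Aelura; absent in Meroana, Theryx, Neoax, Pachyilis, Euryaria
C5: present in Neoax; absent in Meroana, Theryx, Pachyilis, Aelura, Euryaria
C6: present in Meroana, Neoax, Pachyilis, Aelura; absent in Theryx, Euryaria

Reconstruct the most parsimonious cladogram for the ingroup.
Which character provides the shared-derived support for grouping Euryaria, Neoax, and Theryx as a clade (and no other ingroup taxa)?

C2

Character polarity is set by the outgroup: the derived state is whichever differs from the outgroup's state, so for C6 the derived state is 'absent', and for the remaining characters it is 'present'.
All ingroup taxa share the derived state 'present' for C1; it defines the ingroup but does not resolve relationships within it.
Only Euryaria, Neoax, and Theryx show the derived state 'present' for C2, supporting them as a clade.
C3 (derived state 'present') is shared by Euryaria, Neoax, Pachyilis, and Theryx — a synapomorphy uniting that clade.
C4: derived state 'present' in Aelura only — an autapomorphy, so it tells us nothing about relationships among taxa.
C5 (derived state 'present') is unique to Neoax (autapomorphy; uninformative for grouping).
Only Euryaria and Theryx show the derived state 'absent' for C6, supporting them as a clade.
Most parsimonious ingroup topology: ((((Theryx,Euryaria),Neoax),Pachyilis),Aelura).
The clade {Euryaria, Neoax, Theryx} is supported by C2: its derived state 'present' occurs in exactly those taxa and in no other taxon (including the outgroup).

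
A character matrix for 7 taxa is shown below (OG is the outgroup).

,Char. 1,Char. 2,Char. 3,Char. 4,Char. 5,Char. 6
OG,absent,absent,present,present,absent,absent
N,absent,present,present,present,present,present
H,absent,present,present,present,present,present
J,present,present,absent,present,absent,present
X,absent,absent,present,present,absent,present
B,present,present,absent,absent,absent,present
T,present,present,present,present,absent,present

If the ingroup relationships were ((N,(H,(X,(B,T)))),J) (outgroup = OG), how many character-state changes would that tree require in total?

Map each character onto ((N,(H,(X,(B,T)))),J) (rooted by OG) and count the minimum state changes it requires (Fitch parsimony):
Char. 1: 2; Char. 2: 2; Char. 3: 2; Char. 4: 1; Char. 5: 2; Char. 6: 1.
Total tree length = 10.

10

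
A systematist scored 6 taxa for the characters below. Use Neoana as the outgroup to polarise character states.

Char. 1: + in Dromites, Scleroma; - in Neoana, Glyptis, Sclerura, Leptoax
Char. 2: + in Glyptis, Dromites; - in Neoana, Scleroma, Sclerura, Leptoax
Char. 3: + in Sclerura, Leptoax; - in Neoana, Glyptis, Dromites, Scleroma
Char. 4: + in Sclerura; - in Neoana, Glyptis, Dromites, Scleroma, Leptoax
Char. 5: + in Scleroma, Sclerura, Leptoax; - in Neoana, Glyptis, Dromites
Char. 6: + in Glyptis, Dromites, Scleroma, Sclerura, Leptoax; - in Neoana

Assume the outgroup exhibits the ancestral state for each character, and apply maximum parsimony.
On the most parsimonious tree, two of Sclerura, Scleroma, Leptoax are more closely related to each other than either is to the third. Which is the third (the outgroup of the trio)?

The outgroup has state '-' for every character, so '+' is the derived state throughout.
Char. 1 groups Dromites and Scleroma, which is incompatible with the clades supported by the remaining characters; treating it as convergent (homoplasy) costs fewer steps than any alternative tree.
Only Dromites and Glyptis show the derived state '+' for Char. 2, supporting them as a clade.
Char. 3: derived state '+' in Leptoax and Sclerura only — synapomorphy for {Leptoax, Sclerura}.
Char. 4: derived state '+' in Sclerura only — an autapomorphy, so it tells us nothing about relationships among taxa.
Char. 5: derived state '+' in Leptoax, Scleroma, and Sclerura only — synapomorphy for {Leptoax, Scleroma, Sclerura}.
Char. 6 (derived state '+') is shared by all ingroup taxa — unites the whole ingroup.
Most parsimonious ingroup topology: ((Glyptis,Dromites),(Scleroma,(Sclerura,Leptoax))).
Leptoax and Sclerura share a more recent common ancestor with each other than either does with Scleroma, so Scleroma is the least closely related of the three.

Scleroma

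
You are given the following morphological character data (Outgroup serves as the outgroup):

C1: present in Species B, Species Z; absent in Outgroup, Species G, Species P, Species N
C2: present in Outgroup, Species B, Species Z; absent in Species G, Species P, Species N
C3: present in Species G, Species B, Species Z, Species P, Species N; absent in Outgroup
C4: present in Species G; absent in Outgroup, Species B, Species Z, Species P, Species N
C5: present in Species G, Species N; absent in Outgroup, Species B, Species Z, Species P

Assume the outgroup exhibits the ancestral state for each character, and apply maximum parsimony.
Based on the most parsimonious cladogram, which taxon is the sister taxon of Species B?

Species Z

Character polarity is set by the outgroup: the derived state is whichever differs from the outgroup's state, so for C2 the derived state is 'absent', and for the remaining characters it is 'present'.
Only Species B and Species Z show the derived state 'present' for C1, supporting them as a clade.
C2: derived state 'absent' in Species G, Species N, and Species P only — synapomorphy for {Species G, Species N, Species P}.
All ingroup taxa share the derived state 'present' for C3; it defines the ingroup but does not resolve relationships within it.
C4 (derived state 'present') is unique to Species G (autapomorphy; uninformative for grouping).
C5 (derived state 'present') is shared by Species G and Species N — a synapomorphy uniting that clade.
Most parsimonious ingroup topology: (((Species G,Species N),Species P),(Species B,Species Z)).
Species B and Species Z form a cherry on this tree, so they are sister taxa.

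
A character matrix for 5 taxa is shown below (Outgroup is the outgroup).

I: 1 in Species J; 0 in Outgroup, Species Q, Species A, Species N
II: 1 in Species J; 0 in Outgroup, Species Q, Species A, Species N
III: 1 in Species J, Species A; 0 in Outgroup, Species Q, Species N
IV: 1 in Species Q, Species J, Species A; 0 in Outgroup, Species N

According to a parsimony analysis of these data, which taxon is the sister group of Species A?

Species J

The outgroup has state '0' for every character, so '1' is the derived state throughout.
I: derived state '1' in Species J only — an autapomorphy, so it tells us nothing about relationships among taxa.
II: derived state '1' in Species J only — an autapomorphy, so it tells us nothing about relationships among taxa.
III (derived state '1') is shared by Species A and Species J — a synapomorphy uniting that clade.
IV (derived state '1') is shared by Species A, Species J, and Species Q — a synapomorphy uniting that clade.
Most parsimonious ingroup topology: ((Species Q,(Species J,Species A)),Species N).
Species A and Species J form a cherry on this tree, so they are sister taxa.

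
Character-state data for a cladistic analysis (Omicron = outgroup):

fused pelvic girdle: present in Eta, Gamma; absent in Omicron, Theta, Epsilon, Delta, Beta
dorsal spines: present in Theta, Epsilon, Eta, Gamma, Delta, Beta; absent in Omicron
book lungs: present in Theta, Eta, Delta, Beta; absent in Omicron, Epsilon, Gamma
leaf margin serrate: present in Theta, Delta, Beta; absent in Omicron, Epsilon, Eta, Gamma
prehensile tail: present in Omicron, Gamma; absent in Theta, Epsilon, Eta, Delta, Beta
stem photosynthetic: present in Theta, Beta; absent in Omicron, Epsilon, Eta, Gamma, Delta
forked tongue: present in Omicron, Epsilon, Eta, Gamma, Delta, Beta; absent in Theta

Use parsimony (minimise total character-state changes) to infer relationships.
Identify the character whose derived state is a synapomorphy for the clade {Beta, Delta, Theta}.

leaf margin serrate

Character polarity is set by the outgroup: the derived state is whichever differs from the outgroup's state, so for prehensile tail, forked tongue the derived state is 'absent', and for the remaining characters it is 'present'.
fused pelvic girdle groups Eta and Gamma, which is incompatible with the clades supported by the remaining characters; treating it as convergent (homoplasy) costs fewer steps than any alternative tree.
All ingroup taxa share the derived state 'present' for dorsal spines; it defines the ingroup but does not resolve relationships within it.
book lungs: derived state 'present' in Beta, Delta, Eta, and Theta only — synapomorphy for {Beta, Delta, Eta, Theta}.
Only Beta, Delta, and Theta show the derived state 'present' for leaf margin serrate, supporting them as a clade.
prehensile tail: derived state 'absent' in Beta, Delta, Epsilon, Eta, and Theta only — synapomorphy for {Beta, Delta, Epsilon, Eta, Theta}.
Only Beta and Theta show the derived state 'present' for stem photosynthetic, supporting them as a clade.
forked tongue: derived state 'absent' in Theta only — an autapomorphy, so it tells us nothing about relationships among taxa.
Most parsimonious ingroup topology: (((((Theta,Beta),Delta),Eta),Epsilon),Gamma).
The clade {Beta, Delta, Theta} is supported by leaf margin serrate: its derived state 'present' occurs in exactly those taxa and in no other taxon (including the outgroup).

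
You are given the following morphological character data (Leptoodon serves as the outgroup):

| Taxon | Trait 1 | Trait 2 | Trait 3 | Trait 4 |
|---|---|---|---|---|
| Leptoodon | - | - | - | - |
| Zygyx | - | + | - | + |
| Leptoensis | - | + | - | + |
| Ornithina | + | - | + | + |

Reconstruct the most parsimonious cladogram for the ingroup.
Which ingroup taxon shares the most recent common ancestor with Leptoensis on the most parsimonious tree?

The outgroup has state '-' for every character, so '+' is the derived state throughout.
Trait 1 (derived state '+') is unique to Ornithina (autapomorphy; uninformative for grouping).
Trait 2: derived state '+' in Leptoensis and Zygyx only — synapomorphy for {Leptoensis, Zygyx}.
Trait 3: derived state '+' in Ornithina only — an autapomorphy, so it tells us nothing about relationships among taxa.
All ingroup taxa share the derived state '+' for Trait 4; it defines the ingroup but does not resolve relationships within it.
Most parsimonious ingroup topology: ((Zygyx,Leptoensis),Ornithina).
Leptoensis and Zygyx form a cherry on this tree, so they are sister taxa.

Zygyx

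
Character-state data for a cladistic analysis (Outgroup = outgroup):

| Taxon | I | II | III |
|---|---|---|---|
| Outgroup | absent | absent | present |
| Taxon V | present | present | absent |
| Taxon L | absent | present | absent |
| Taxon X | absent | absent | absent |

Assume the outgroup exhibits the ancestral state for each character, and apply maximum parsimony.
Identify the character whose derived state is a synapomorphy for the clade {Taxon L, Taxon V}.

Character polarity is set by the outgroup: the derived state is whichever differs from the outgroup's state, so for III the derived state is 'absent', and for the remaining characters it is 'present'.
I: derived state 'present' in Taxon V only — an autapomorphy, so it tells us nothing about relationships among taxa.
Only Taxon L and Taxon V show the derived state 'present' for II, supporting them as a clade.
All ingroup taxa share the derived state 'absent' for III; it defines the ingroup but does not resolve relationships within it.
Most parsimonious ingroup topology: ((Taxon V,Taxon L),Taxon X).
The clade {Taxon L, Taxon V} is supported by II: its derived state 'present' occurs in exactly those taxa and in no other taxon (including the outgroup).

II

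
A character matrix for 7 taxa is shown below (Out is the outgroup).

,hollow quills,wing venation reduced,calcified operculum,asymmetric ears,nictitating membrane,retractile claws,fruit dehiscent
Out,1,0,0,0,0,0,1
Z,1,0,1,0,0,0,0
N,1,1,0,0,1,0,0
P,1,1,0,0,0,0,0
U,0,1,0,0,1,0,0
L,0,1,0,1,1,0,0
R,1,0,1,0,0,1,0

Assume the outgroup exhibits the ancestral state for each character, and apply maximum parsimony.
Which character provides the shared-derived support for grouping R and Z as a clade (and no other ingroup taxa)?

calcified operculum

Character polarity is set by the outgroup: the derived state is whichever differs from the outgroup's state, so for hollow quills, fruit dehiscent the derived state is '0', and for the remaining characters it is '1'.
Only L and U show the derived state '0' for hollow quills, supporting them as a clade.
wing venation reduced (derived state '1') is shared by L, N, P, and U — a synapomorphy uniting that clade.
calcified operculum (derived state '1') is shared by R and Z — a synapomorphy uniting that clade.
asymmetric ears (derived state '1') is unique to L (autapomorphy; uninformative for grouping).
nictitating membrane (derived state '1') is shared by L, N, and U — a synapomorphy uniting that clade.
retractile claws: derived state '1' in R only — an autapomorphy, so it tells us nothing about relationships among taxa.
fruit dehiscent (derived state '0') is shared by all ingroup taxa — unites the whole ingroup.
Most parsimonious ingroup topology: ((Z,R),((N,(U,L)),P)).
The clade {R, Z} is supported by calcified operculum: its derived state '1' occurs in exactly those taxa and in no other taxon (including the outgroup).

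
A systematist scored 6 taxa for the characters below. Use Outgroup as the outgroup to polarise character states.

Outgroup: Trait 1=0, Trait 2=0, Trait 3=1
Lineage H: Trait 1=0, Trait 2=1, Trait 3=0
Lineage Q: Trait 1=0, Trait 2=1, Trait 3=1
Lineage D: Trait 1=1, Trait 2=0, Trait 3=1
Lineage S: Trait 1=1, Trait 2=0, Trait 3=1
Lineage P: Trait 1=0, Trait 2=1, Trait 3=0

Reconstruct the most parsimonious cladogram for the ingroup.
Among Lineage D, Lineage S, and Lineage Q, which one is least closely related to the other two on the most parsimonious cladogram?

Character polarity is set by the outgroup: the derived state is whichever differs from the outgroup's state, so for Trait 3 the derived state is '0', and for the remaining characters it is '1'.
Trait 1: derived state '1' in Lineage D and Lineage S only — synapomorphy for {Lineage D, Lineage S}.
Trait 2: derived state '1' in Lineage H, Lineage P, and Lineage Q only — synapomorphy for {Lineage H, Lineage P, Lineage Q}.
Trait 3: derived state '0' in Lineage H and Lineage P only — synapomorphy for {Lineage H, Lineage P}.
Most parsimonious ingroup topology: (((Lineage H,Lineage P),Lineage Q),(Lineage D,Lineage S)).
Lineage S and Lineage D share a more recent common ancestor with each other than either does with Lineage Q, so Lineage Q is the least closely related of the three.

Lineage Q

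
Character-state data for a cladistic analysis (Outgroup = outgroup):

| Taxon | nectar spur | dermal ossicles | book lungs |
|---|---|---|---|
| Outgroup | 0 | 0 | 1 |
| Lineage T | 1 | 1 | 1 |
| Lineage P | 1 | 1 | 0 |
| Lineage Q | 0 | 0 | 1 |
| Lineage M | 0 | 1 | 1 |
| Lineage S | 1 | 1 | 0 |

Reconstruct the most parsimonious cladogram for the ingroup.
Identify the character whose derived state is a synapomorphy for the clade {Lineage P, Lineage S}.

Character polarity is set by the outgroup: the derived state is whichever differs from the outgroup's state, so for book lungs the derived state is '0', and for the remaining characters it is '1'.
nectar spur: derived state '1' in Lineage P, Lineage S, and Lineage T only — synapomorphy for {Lineage P, Lineage S, Lineage T}.
dermal ossicles (derived state '1') is shared by Lineage M, Lineage P, Lineage S, and Lineage T — a synapomorphy uniting that clade.
Only Lineage P and Lineage S show the derived state '0' for book lungs, supporting them as a clade.
Most parsimonious ingroup topology: (((Lineage T,(Lineage P,Lineage S)),Lineage M),Lineage Q).
The clade {Lineage P, Lineage S} is supported by book lungs: its derived state '0' occurs in exactly those taxa and in no other taxon (including the outgroup).

book lungs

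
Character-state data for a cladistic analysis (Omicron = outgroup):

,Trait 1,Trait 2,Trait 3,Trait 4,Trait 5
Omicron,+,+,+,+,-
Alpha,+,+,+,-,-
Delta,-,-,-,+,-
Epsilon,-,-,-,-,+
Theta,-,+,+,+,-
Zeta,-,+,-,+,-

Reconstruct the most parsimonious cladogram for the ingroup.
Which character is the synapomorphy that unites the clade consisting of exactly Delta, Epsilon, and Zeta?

Trait 3

Character polarity is set by the outgroup: the derived state is whichever differs from the outgroup's state, so for Trait 1, Trait 2, Trait 3, Trait 4 the derived state is '-', and for the remaining characters it is '+'.
Trait 1 (derived state '-') is shared by Delta, Epsilon, Theta, and Zeta — a synapomorphy uniting that clade.
Trait 2: derived state '-' in Delta and Epsilon only — synapomorphy for {Delta, Epsilon}.
Trait 3: derived state '-' in Delta, Epsilon, and Zeta only — synapomorphy for {Delta, Epsilon, Zeta}.
Trait 4 groups Alpha and Epsilon, which is incompatible with the clades supported by the remaining characters; treating it as convergent (homoplasy) costs fewer steps than any alternative tree.
Trait 5: derived state '+' in Epsilon only — an autapomorphy, so it tells us nothing about relationships among taxa.
Most parsimonious ingroup topology: (Alpha,(((Delta,Epsilon),Zeta),Theta)).
The clade {Delta, Epsilon, Zeta} is supported by Trait 3: its derived state '-' occurs in exactly those taxa and in no other taxon (including the outgroup).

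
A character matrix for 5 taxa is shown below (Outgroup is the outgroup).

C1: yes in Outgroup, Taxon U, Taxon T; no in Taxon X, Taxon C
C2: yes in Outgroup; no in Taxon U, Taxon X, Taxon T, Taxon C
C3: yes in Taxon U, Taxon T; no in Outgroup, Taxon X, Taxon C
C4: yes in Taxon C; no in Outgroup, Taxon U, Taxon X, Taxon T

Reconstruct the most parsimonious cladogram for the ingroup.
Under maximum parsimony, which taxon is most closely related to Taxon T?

Character polarity is set by the outgroup: the derived state is whichever differs from the outgroup's state, so for C1, C2 the derived state is 'no', and for the remaining characters it is 'yes'.
Only Taxon C and Taxon X show the derived state 'no' for C1, supporting them as a clade.
C2 (derived state 'no') is shared by all ingroup taxa — unites the whole ingroup.
C3: derived state 'yes' in Taxon T and Taxon U only — synapomorphy for {Taxon T, Taxon U}.
C4 (derived state 'yes') is unique to Taxon C (autapomorphy; uninformative for grouping).
Most parsimonious ingroup topology: ((Taxon X,Taxon C),(Taxon T,Taxon U)).
Taxon T and Taxon U form a cherry on this tree, so they are sister taxa.

Taxon U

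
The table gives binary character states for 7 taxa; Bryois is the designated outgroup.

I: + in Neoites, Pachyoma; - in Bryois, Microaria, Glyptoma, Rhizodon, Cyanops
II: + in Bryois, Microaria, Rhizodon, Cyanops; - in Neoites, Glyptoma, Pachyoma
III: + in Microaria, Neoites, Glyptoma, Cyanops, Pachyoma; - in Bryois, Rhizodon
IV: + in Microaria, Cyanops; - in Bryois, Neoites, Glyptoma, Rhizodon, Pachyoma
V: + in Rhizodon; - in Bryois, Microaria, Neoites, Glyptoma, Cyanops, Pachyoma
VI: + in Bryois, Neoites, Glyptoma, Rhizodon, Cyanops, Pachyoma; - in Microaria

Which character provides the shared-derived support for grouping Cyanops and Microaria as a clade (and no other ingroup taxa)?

Character polarity is set by the outgroup: the derived state is whichever differs from the outgroup's state, so for II, VI the derived state is '-', and for the remaining characters it is '+'.
Only Neoites and Pachyoma show the derived state '+' for I, supporting them as a clade.
Only Glyptoma, Neoites, and Pachyoma show the derived state '-' for II, supporting them as a clade.
III: derived state '+' in Cyanops, Glyptoma, Microaria, Neoites, and Pachyoma only — synapomorphy for {Cyanops, Glyptoma, Microaria, Neoites, Pachyoma}.
IV: derived state '+' in Cyanops and Microaria only — synapomorphy for {Cyanops, Microaria}.
V (derived state '+') is unique to Rhizodon (autapomorphy; uninformative for grouping).
VI: derived state '-' in Microaria only — an autapomorphy, so it tells us nothing about relationships among taxa.
Most parsimonious ingroup topology: (((Glyptoma,(Neoites,Pachyoma)),(Microaria,Cyanops)),Rhizodon).
The clade {Cyanops, Microaria} is supported by IV: its derived state '+' occurs in exactly those taxa and in no other taxon (including the outgroup).

IV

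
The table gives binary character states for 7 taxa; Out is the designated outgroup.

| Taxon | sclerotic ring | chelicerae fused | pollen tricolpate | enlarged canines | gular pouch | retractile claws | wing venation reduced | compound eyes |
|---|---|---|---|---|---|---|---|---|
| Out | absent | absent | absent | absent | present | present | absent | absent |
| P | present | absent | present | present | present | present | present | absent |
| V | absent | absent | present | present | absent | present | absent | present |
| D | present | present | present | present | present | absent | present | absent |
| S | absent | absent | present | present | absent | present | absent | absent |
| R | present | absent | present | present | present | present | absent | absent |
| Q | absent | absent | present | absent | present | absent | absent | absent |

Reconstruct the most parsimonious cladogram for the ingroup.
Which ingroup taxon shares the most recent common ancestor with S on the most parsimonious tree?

Character polarity is set by the outgroup: the derived state is whichever differs from the outgroup's state, so for gular pouch, retractile claws the derived state is 'absent', and for the remaining characters it is 'present'.
sclerotic ring (derived state 'present') is shared by D, P, and R — a synapomorphy uniting that clade.
chelicerae fused (derived state 'present') is unique to D (autapomorphy; uninformative for grouping).
pollen tricolpate (derived state 'present') is shared by all ingroup taxa — unites the whole ingroup.
enlarged canines (derived state 'present') is shared by D, P, R, S, and V — a synapomorphy uniting that clade.
gular pouch (derived state 'absent') is shared by S and V — a synapomorphy uniting that clade.
retractile claws groups D and Q, which is incompatible with the clades supported by the remaining characters; treating it as convergent (homoplasy) costs fewer steps than any alternative tree.
wing venation reduced: derived state 'present' in D and P only — synapomorphy for {D, P}.
compound eyes: derived state 'present' in V only — an autapomorphy, so it tells us nothing about relationships among taxa.
Most parsimonious ingroup topology: ((((P,D),R),(V,S)),Q).
S and V form a cherry on this tree, so they are sister taxa.

V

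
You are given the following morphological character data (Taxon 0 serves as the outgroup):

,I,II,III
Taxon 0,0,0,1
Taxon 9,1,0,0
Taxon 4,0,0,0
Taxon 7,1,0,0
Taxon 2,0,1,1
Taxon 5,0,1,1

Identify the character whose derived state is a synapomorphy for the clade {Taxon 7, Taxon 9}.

Character polarity is set by the outgroup: the derived state is whichever differs from the outgroup's state, so for III the derived state is '0', and for the remaining characters it is '1'.
Only Taxon 7 and Taxon 9 show the derived state '1' for I, supporting them as a clade.
II: derived state '1' in Taxon 2 and Taxon 5 only — synapomorphy for {Taxon 2, Taxon 5}.
Only Taxon 4, Taxon 7, and Taxon 9 show the derived state '0' for III, supporting them as a clade.
Most parsimonious ingroup topology: (((Taxon 9,Taxon 7),Taxon 4),(Taxon 2,Taxon 5)).
The clade {Taxon 7, Taxon 9} is supported by I: its derived state '1' occurs in exactly those taxa and in no other taxon (including the outgroup).

I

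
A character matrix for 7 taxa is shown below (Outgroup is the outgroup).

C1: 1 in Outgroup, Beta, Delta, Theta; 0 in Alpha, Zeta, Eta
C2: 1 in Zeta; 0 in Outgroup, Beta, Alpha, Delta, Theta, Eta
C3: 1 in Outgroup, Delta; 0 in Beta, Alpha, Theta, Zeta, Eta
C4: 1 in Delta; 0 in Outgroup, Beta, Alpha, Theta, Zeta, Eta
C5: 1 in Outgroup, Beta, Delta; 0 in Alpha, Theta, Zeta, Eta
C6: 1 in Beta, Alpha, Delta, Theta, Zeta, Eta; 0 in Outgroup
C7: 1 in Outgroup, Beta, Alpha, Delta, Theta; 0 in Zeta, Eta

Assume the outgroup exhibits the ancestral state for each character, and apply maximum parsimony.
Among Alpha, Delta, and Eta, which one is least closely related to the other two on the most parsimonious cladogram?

Delta

Character polarity is set by the outgroup: the derived state is whichever differs from the outgroup's state, so for C1, C3, C5, C7 the derived state is '0', and for the remaining characters it is '1'.
Only Alpha, Eta, and Zeta show the derived state '0' for C1, supporting them as a clade.
C2 (derived state '1') is unique to Zeta (autapomorphy; uninformative for grouping).
C3: derived state '0' in Alpha, Beta, Eta, Theta, and Zeta only — synapomorphy for {Alpha, Beta, Eta, Theta, Zeta}.
C4: derived state '1' in Delta only — an autapomorphy, so it tells us nothing about relationships among taxa.
C5: derived state '0' in Alpha, Eta, Theta, and Zeta only — synapomorphy for {Alpha, Eta, Theta, Zeta}.
C6 (derived state '1') is shared by all ingroup taxa — unites the whole ingroup.
C7 (derived state '0') is shared by Eta and Zeta — a synapomorphy uniting that clade.
Most parsimonious ingroup topology: ((Beta,((Alpha,(Zeta,Eta)),Theta)),Delta).
Eta and Alpha share a more recent common ancestor with each other than either does with Delta, so Delta is the least closely related of the three.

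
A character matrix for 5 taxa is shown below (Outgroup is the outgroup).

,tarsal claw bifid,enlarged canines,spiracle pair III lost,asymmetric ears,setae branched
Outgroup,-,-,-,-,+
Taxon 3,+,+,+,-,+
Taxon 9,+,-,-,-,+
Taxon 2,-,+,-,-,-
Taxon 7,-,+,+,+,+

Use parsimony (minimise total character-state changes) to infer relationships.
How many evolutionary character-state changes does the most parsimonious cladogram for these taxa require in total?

Character polarity is set by the outgroup: the derived state is whichever differs from the outgroup's state, so for setae branched the derived state is '-', and for the remaining characters it is '+'.
tarsal claw bifid (state '+') occurs in Taxon 3 and Taxon 9 but conflicts with the nesting implied by the other characters — most parsimoniously interpreted as homoplasy.
enlarged canines: derived state '+' in Taxon 2, Taxon 3, and Taxon 7 only — synapomorphy for {Taxon 2, Taxon 3, Taxon 7}.
Only Taxon 3 and Taxon 7 show the derived state '+' for spiracle pair III lost, supporting them as a clade.
asymmetric ears (derived state '+') is unique to Taxon 7 (autapomorphy; uninformative for grouping).
setae branched (derived state '-') is unique to Taxon 2 (autapomorphy; uninformative for grouping).
Most parsimonious ingroup topology: (((Taxon 3,Taxon 7),Taxon 2),Taxon 9).
Changes per character on this tree: tarsal claw bifid: 2; enlarged canines: 1; spiracle pair III lost: 1; asymmetric ears: 1; setae branched: 1.
Total = 6.

6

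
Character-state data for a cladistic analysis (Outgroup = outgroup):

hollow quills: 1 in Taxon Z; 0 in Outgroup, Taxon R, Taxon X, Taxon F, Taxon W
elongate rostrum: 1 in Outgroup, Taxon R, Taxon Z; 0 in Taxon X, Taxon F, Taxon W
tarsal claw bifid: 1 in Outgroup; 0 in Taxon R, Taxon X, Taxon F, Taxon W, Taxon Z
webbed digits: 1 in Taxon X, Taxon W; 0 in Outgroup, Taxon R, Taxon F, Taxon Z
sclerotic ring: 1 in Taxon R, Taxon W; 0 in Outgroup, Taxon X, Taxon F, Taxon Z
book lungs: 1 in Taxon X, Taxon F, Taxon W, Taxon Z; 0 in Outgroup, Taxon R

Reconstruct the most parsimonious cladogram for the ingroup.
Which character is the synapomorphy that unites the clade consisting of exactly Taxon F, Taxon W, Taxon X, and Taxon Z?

book lungs

Character polarity is set by the outgroup: the derived state is whichever differs from the outgroup's state, so for elongate rostrum, tarsal claw bifid the derived state is '0', and for the remaining characters it is '1'.
hollow quills: derived state '1' in Taxon Z only — an autapomorphy, so it tells us nothing about relationships among taxa.
elongate rostrum (derived state '0') is shared by Taxon F, Taxon W, and Taxon X — a synapomorphy uniting that clade.
All ingroup taxa share the derived state '0' for tarsal claw bifid; it defines the ingroup but does not resolve relationships within it.
webbed digits (derived state '1') is shared by Taxon W and Taxon X — a synapomorphy uniting that clade.
sclerotic ring (state '1') occurs in Taxon R and Taxon W but conflicts with the nesting implied by the other characters — most parsimoniously interpreted as homoplasy.
book lungs: derived state '1' in Taxon F, Taxon W, Taxon X, and Taxon Z only — synapomorphy for {Taxon F, Taxon W, Taxon X, Taxon Z}.
Most parsimonious ingroup topology: (Taxon R,(((Taxon X,Taxon W),Taxon F),Taxon Z)).
The clade {Taxon F, Taxon W, Taxon X, Taxon Z} is supported by book lungs: its derived state '1' occurs in exactly those taxa and in no other taxon (including the outgroup).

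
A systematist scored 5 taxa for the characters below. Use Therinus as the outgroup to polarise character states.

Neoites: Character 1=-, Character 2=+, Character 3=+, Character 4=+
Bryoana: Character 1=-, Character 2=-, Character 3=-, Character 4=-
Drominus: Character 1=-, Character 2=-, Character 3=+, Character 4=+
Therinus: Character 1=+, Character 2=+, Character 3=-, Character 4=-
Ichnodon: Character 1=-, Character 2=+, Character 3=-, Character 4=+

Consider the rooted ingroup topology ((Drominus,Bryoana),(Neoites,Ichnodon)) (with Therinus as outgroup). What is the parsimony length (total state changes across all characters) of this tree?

6

Map each character onto ((Drominus,Bryoana),(Neoites,Ichnodon)) (rooted by Therinus) and count the minimum state changes it requires (Fitch parsimony):
Character 1: 1; Character 2: 1; Character 3: 2; Character 4: 2.
Total tree length = 6.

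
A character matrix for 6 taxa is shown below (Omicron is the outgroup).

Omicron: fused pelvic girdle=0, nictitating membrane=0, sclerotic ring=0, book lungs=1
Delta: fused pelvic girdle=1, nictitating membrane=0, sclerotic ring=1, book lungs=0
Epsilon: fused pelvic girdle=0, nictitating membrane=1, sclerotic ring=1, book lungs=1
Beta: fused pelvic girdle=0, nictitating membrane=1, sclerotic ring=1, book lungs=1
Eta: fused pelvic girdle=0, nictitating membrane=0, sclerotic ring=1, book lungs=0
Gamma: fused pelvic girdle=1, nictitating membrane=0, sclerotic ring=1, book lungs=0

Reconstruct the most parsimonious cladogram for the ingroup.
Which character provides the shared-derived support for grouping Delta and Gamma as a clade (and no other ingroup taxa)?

fused pelvic girdle

Character polarity is set by the outgroup: the derived state is whichever differs from the outgroup's state, so for book lungs the derived state is '0', and for the remaining characters it is '1'.
fused pelvic girdle: derived state '1' in Delta and Gamma only — synapomorphy for {Delta, Gamma}.
nictitating membrane: derived state '1' in Beta and Epsilon only — synapomorphy for {Beta, Epsilon}.
All ingroup taxa share the derived state '1' for sclerotic ring; it defines the ingroup but does not resolve relationships within it.
Only Delta, Eta, and Gamma show the derived state '0' for book lungs, supporting them as a clade.
Most parsimonious ingroup topology: (((Delta,Gamma),Eta),(Epsilon,Beta)).
The clade {Delta, Gamma} is supported by fused pelvic girdle: its derived state '1' occurs in exactly those taxa and in no other taxon (including the outgroup).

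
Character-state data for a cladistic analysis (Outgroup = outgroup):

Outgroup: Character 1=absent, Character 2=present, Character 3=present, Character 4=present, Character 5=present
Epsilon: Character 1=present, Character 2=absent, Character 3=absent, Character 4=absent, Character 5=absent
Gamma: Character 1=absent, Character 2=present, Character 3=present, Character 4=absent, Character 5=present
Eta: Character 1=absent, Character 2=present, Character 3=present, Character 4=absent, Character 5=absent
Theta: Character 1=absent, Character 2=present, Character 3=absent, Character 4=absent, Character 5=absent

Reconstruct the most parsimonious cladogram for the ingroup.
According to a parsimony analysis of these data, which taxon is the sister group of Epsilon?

Theta

Character polarity is set by the outgroup: the derived state is whichever differs from the outgroup's state, so for Character 2, Character 3, Character 4, Character 5 the derived state is 'absent', and for the remaining characters it is 'present'.
Character 1 (derived state 'present') is unique to Epsilon (autapomorphy; uninformative for grouping).
Character 2 (derived state 'absent') is unique to Epsilon (autapomorphy; uninformative for grouping).
Character 3: derived state 'absent' in Epsilon and Theta only — synapomorphy for {Epsilon, Theta}.
Character 4 (derived state 'absent') is shared by all ingroup taxa — unites the whole ingroup.
Character 5 (derived state 'absent') is shared by Epsilon, Eta, and Theta — a synapomorphy uniting that clade.
Most parsimonious ingroup topology: (((Epsilon,Theta),Eta),Gamma).
Epsilon and Theta form a cherry on this tree, so they are sister taxa.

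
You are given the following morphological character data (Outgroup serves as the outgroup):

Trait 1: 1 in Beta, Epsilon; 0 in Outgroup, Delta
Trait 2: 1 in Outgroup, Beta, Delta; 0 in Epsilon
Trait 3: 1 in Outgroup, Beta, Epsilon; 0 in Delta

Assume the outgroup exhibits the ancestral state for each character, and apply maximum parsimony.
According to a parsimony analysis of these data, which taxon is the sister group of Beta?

Character polarity is set by the outgroup: the derived state is whichever differs from the outgroup's state, so for Trait 2, Trait 3 the derived state is '0', and for the remaining characters it is '1'.
Trait 1 (derived state '1') is shared by Beta and Epsilon — a synapomorphy uniting that clade.
Trait 2 (derived state '0') is unique to Epsilon (autapomorphy; uninformative for grouping).
Trait 3 (derived state '0') is unique to Delta (autapomorphy; uninformative for grouping).
Most parsimonious ingroup topology: ((Beta,Epsilon),Delta).
Beta and Epsilon form a cherry on this tree, so they are sister taxa.

Epsilon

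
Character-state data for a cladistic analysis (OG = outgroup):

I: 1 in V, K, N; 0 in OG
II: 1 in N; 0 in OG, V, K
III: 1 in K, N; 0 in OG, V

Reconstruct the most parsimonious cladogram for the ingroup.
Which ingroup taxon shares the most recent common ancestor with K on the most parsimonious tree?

The outgroup has state '0' for every character, so '1' is the derived state throughout.
All ingroup taxa share the derived state '1' for I; it defines the ingroup but does not resolve relationships within it.
II: derived state '1' in N only — an autapomorphy, so it tells us nothing about relationships among taxa.
Only K and N show the derived state '1' for III, supporting them as a clade.
Most parsimonious ingroup topology: (V,(K,N)).
K and N form a cherry on this tree, so they are sister taxa.

N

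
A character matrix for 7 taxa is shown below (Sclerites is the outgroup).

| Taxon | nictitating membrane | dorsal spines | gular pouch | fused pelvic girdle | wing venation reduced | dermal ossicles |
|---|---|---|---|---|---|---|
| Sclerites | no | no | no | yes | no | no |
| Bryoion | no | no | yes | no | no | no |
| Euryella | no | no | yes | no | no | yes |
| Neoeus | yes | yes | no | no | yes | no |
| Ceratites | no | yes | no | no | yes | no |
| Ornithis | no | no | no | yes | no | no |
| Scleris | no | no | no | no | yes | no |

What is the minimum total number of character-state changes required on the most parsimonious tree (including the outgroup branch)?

Character polarity is set by the outgroup: the derived state is whichever differs from the outgroup's state, so for fused pelvic girdle the derived state is 'no', and for the remaining characters it is 'yes'.
nictitating membrane: derived state 'yes' in Neoeus only — an autapomorphy, so it tells us nothing about relationships among taxa.
dorsal spines (derived state 'yes') is shared by Ceratites and Neoeus — a synapomorphy uniting that clade.
gular pouch: derived state 'yes' in Bryoion and Euryella only — synapomorphy for {Bryoion, Euryella}.
fused pelvic girdle (derived state 'no') is shared by Bryoion, Ceratites, Euryella, Neoeus, and Scleris — a synapomorphy uniting that clade.
Only Ceratites, Neoeus, and Scleris show the derived state 'yes' for wing venation reduced, supporting them as a clade.
dermal ossicles: derived state 'yes' in Euryella only — an autapomorphy, so it tells us nothing about relationships among taxa.
Most parsimonious ingroup topology: (((Bryoion,Euryella),((Neoeus,Ceratites),Scleris)),Ornithis).
Changes per character on this tree: nictitating membrane: 1; dorsal spines: 1; gular pouch: 1; fused pelvic girdle: 1; wing venation reduced: 1; dermal ossicles: 1.
Total = 6.

6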